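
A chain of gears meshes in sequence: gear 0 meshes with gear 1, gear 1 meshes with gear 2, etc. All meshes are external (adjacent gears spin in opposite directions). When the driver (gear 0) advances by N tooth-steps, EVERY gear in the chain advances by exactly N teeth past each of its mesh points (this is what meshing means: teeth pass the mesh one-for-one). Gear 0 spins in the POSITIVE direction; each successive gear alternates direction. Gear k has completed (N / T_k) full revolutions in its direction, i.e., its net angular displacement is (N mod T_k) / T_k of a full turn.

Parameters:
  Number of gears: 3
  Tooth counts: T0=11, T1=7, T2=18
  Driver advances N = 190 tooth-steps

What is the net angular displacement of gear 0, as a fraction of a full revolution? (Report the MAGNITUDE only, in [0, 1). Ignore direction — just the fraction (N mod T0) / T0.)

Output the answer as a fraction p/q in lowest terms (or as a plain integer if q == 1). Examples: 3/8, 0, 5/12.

Chain of 3 gears, tooth counts: [11, 7, 18]
  gear 0: T0=11, direction=positive, advance = 190 mod 11 = 3 teeth = 3/11 turn
  gear 1: T1=7, direction=negative, advance = 190 mod 7 = 1 teeth = 1/7 turn
  gear 2: T2=18, direction=positive, advance = 190 mod 18 = 10 teeth = 10/18 turn
Gear 0: 190 mod 11 = 3
Fraction = 3 / 11 = 3/11 (gcd(3,11)=1) = 3/11

Answer: 3/11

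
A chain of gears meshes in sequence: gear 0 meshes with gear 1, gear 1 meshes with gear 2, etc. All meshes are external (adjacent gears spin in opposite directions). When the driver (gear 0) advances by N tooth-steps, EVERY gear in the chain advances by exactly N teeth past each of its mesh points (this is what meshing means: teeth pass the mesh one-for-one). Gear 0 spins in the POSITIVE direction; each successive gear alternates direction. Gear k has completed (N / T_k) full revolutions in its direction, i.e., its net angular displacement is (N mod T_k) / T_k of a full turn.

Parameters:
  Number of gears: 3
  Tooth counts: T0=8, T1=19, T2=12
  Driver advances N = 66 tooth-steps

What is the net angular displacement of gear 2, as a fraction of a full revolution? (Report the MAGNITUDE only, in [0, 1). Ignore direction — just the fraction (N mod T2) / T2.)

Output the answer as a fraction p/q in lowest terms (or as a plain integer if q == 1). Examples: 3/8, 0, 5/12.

Chain of 3 gears, tooth counts: [8, 19, 12]
  gear 0: T0=8, direction=positive, advance = 66 mod 8 = 2 teeth = 2/8 turn
  gear 1: T1=19, direction=negative, advance = 66 mod 19 = 9 teeth = 9/19 turn
  gear 2: T2=12, direction=positive, advance = 66 mod 12 = 6 teeth = 6/12 turn
Gear 2: 66 mod 12 = 6
Fraction = 6 / 12 = 1/2 (gcd(6,12)=6) = 1/2

Answer: 1/2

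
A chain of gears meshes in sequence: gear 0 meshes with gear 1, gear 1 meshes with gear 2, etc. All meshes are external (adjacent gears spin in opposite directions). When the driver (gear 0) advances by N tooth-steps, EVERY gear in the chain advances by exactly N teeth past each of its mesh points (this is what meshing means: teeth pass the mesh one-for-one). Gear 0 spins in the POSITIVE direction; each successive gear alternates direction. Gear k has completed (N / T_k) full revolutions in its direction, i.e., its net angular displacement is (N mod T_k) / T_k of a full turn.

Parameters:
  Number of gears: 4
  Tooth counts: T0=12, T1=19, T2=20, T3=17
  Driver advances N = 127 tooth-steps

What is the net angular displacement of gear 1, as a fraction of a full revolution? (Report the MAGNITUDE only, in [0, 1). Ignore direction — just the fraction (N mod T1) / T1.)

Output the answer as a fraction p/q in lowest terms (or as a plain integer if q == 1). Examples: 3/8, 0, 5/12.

Chain of 4 gears, tooth counts: [12, 19, 20, 17]
  gear 0: T0=12, direction=positive, advance = 127 mod 12 = 7 teeth = 7/12 turn
  gear 1: T1=19, direction=negative, advance = 127 mod 19 = 13 teeth = 13/19 turn
  gear 2: T2=20, direction=positive, advance = 127 mod 20 = 7 teeth = 7/20 turn
  gear 3: T3=17, direction=negative, advance = 127 mod 17 = 8 teeth = 8/17 turn
Gear 1: 127 mod 19 = 13
Fraction = 13 / 19 = 13/19 (gcd(13,19)=1) = 13/19

Answer: 13/19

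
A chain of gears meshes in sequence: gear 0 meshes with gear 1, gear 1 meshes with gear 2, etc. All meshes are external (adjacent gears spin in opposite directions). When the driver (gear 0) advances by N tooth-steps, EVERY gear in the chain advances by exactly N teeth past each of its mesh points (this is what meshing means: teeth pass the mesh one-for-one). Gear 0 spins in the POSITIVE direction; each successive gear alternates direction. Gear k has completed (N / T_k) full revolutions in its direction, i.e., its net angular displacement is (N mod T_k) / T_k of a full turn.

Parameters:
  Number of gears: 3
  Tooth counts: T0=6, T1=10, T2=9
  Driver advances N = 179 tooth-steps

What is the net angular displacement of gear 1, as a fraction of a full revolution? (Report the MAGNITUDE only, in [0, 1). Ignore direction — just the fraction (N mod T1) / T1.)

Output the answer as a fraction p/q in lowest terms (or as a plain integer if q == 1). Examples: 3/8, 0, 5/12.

Chain of 3 gears, tooth counts: [6, 10, 9]
  gear 0: T0=6, direction=positive, advance = 179 mod 6 = 5 teeth = 5/6 turn
  gear 1: T1=10, direction=negative, advance = 179 mod 10 = 9 teeth = 9/10 turn
  gear 2: T2=9, direction=positive, advance = 179 mod 9 = 8 teeth = 8/9 turn
Gear 1: 179 mod 10 = 9
Fraction = 9 / 10 = 9/10 (gcd(9,10)=1) = 9/10

Answer: 9/10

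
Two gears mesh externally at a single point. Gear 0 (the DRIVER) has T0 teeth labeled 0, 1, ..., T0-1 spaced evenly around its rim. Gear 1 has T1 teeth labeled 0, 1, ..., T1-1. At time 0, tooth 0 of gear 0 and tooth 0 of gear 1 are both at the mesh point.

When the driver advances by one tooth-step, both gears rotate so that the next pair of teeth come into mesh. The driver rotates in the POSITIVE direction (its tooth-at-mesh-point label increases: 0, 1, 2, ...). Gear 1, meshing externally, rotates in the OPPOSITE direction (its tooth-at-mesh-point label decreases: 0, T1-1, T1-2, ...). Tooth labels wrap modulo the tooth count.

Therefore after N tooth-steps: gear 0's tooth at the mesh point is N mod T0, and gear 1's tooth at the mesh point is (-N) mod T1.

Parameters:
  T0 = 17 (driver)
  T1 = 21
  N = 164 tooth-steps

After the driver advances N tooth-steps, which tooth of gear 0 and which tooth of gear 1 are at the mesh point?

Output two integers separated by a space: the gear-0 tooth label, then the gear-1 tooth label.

Answer: 11 4

Derivation:
Gear 0 (driver, T0=17): tooth at mesh = N mod T0
  164 = 9 * 17 + 11, so 164 mod 17 = 11
  gear 0 tooth = 11
Gear 1 (driven, T1=21): tooth at mesh = (-N) mod T1
  164 = 7 * 21 + 17, so 164 mod 21 = 17
  (-164) mod 21 = (-17) mod 21 = 21 - 17 = 4
Mesh after 164 steps: gear-0 tooth 11 meets gear-1 tooth 4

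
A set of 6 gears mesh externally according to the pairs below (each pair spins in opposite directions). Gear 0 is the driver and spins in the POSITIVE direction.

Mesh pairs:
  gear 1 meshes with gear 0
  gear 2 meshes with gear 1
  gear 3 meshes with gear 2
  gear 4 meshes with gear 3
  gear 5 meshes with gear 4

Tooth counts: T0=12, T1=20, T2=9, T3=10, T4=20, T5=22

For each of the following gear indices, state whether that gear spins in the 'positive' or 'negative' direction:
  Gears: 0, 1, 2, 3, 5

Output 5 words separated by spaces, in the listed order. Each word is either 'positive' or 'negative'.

Answer: positive negative positive negative negative

Derivation:
Gear 0 (driver): positive (depth 0)
  gear 1: meshes with gear 0 -> depth 1 -> negative (opposite of gear 0)
  gear 2: meshes with gear 1 -> depth 2 -> positive (opposite of gear 1)
  gear 3: meshes with gear 2 -> depth 3 -> negative (opposite of gear 2)
  gear 4: meshes with gear 3 -> depth 4 -> positive (opposite of gear 3)
  gear 5: meshes with gear 4 -> depth 5 -> negative (opposite of gear 4)
Queried indices 0, 1, 2, 3, 5 -> positive, negative, positive, negative, negative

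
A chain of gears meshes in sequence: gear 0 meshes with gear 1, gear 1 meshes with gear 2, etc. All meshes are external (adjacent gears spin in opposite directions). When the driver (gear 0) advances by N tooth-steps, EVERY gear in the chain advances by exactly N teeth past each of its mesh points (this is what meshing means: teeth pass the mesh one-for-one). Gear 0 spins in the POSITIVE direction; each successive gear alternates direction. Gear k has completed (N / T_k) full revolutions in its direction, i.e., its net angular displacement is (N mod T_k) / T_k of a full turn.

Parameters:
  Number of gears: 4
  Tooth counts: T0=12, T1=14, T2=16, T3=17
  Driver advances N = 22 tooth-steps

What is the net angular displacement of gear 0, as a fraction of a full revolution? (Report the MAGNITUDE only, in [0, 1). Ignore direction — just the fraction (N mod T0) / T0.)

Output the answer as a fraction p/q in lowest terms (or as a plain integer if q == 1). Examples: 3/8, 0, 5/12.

Answer: 5/6

Derivation:
Chain of 4 gears, tooth counts: [12, 14, 16, 17]
  gear 0: T0=12, direction=positive, advance = 22 mod 12 = 10 teeth = 10/12 turn
  gear 1: T1=14, direction=negative, advance = 22 mod 14 = 8 teeth = 8/14 turn
  gear 2: T2=16, direction=positive, advance = 22 mod 16 = 6 teeth = 6/16 turn
  gear 3: T3=17, direction=negative, advance = 22 mod 17 = 5 teeth = 5/17 turn
Gear 0: 22 mod 12 = 10
Fraction = 10 / 12 = 5/6 (gcd(10,12)=2) = 5/6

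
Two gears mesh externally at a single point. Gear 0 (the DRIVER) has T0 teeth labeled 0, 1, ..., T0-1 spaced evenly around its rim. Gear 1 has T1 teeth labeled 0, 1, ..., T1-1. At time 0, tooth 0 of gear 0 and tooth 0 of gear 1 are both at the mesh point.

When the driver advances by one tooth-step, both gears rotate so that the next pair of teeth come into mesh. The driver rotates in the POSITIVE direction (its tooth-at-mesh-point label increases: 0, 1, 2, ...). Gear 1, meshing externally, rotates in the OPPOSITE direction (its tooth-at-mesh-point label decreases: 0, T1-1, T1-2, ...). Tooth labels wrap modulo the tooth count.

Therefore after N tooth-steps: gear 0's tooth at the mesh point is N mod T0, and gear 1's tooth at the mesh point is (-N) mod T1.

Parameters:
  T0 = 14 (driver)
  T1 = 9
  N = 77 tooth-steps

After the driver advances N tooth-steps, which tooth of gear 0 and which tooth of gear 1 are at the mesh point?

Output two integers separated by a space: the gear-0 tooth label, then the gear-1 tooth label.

Answer: 7 4

Derivation:
Gear 0 (driver, T0=14): tooth at mesh = N mod T0
  77 = 5 * 14 + 7, so 77 mod 14 = 7
  gear 0 tooth = 7
Gear 1 (driven, T1=9): tooth at mesh = (-N) mod T1
  77 = 8 * 9 + 5, so 77 mod 9 = 5
  (-77) mod 9 = (-5) mod 9 = 9 - 5 = 4
Mesh after 77 steps: gear-0 tooth 7 meets gear-1 tooth 4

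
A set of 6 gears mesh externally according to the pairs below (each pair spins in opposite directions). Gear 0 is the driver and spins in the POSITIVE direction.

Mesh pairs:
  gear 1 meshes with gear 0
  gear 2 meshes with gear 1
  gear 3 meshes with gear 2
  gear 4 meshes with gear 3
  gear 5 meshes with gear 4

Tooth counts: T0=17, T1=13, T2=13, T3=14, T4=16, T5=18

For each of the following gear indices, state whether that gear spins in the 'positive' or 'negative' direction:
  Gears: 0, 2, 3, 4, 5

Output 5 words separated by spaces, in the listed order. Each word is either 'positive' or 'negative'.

Gear 0 (driver): positive (depth 0)
  gear 1: meshes with gear 0 -> depth 1 -> negative (opposite of gear 0)
  gear 2: meshes with gear 1 -> depth 2 -> positive (opposite of gear 1)
  gear 3: meshes with gear 2 -> depth 3 -> negative (opposite of gear 2)
  gear 4: meshes with gear 3 -> depth 4 -> positive (opposite of gear 3)
  gear 5: meshes with gear 4 -> depth 5 -> negative (opposite of gear 4)
Queried indices 0, 2, 3, 4, 5 -> positive, positive, negative, positive, negative

Answer: positive positive negative positive negative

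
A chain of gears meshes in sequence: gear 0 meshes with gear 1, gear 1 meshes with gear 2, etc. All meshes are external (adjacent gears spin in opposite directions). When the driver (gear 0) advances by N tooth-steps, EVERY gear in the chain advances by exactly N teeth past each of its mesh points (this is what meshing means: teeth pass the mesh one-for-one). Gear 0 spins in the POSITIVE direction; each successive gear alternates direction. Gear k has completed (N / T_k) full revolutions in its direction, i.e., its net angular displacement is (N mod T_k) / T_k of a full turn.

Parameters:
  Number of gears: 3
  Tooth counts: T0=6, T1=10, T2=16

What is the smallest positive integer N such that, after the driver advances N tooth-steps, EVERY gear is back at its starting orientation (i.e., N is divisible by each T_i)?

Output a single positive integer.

Answer: 240

Derivation:
Gear k returns to start when N is a multiple of T_k.
All gears at start simultaneously when N is a common multiple of [6, 10, 16]; the smallest such N is lcm(6, 10, 16).
Start: lcm = T0 = 6
Fold in T1=10: gcd(6, 10) = 2; lcm(6, 10) = 6 * 10 / 2 = 60 / 2 = 30
Fold in T2=16: gcd(30, 16) = 2; lcm(30, 16) = 30 * 16 / 2 = 480 / 2 = 240
Full cycle length = 240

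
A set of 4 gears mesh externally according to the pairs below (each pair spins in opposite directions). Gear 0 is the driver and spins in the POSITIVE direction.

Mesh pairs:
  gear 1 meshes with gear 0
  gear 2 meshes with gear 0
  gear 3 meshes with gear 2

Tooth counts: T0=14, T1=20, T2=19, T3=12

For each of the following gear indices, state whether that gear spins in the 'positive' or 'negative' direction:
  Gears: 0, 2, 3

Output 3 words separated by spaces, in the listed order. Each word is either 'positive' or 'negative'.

Answer: positive negative positive

Derivation:
Gear 0 (driver): positive (depth 0)
  gear 1: meshes with gear 0 -> depth 1 -> negative (opposite of gear 0)
  gear 2: meshes with gear 0 -> depth 1 -> negative (opposite of gear 0)
  gear 3: meshes with gear 2 -> depth 2 -> positive (opposite of gear 2)
Queried indices 0, 2, 3 -> positive, negative, positive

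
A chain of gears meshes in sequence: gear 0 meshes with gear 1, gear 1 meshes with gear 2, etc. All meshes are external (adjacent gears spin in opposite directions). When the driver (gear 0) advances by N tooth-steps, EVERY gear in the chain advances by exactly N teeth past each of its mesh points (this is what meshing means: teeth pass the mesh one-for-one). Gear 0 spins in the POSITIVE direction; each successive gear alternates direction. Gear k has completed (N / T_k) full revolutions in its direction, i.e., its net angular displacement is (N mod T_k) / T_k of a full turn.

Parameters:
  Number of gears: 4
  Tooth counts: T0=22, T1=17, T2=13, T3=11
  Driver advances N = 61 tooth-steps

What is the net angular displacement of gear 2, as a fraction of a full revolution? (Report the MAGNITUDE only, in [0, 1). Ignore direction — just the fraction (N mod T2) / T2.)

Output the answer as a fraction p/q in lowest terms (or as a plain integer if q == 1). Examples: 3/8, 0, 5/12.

Chain of 4 gears, tooth counts: [22, 17, 13, 11]
  gear 0: T0=22, direction=positive, advance = 61 mod 22 = 17 teeth = 17/22 turn
  gear 1: T1=17, direction=negative, advance = 61 mod 17 = 10 teeth = 10/17 turn
  gear 2: T2=13, direction=positive, advance = 61 mod 13 = 9 teeth = 9/13 turn
  gear 3: T3=11, direction=negative, advance = 61 mod 11 = 6 teeth = 6/11 turn
Gear 2: 61 mod 13 = 9
Fraction = 9 / 13 = 9/13 (gcd(9,13)=1) = 9/13

Answer: 9/13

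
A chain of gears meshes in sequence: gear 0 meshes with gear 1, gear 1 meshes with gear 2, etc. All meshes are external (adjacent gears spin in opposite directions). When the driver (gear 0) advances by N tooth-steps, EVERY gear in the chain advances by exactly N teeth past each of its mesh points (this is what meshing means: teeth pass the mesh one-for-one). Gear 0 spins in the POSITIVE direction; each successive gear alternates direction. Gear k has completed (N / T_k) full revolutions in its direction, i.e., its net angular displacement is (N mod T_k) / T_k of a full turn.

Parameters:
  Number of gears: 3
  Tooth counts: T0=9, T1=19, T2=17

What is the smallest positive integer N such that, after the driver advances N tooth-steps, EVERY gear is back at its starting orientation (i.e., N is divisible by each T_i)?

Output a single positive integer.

Answer: 2907

Derivation:
Gear k returns to start when N is a multiple of T_k.
All gears at start simultaneously when N is a common multiple of [9, 19, 17]; the smallest such N is lcm(9, 19, 17).
Start: lcm = T0 = 9
Fold in T1=19: gcd(9, 19) = 1; lcm(9, 19) = 9 * 19 / 1 = 171 / 1 = 171
Fold in T2=17: gcd(171, 17) = 1; lcm(171, 17) = 171 * 17 / 1 = 2907 / 1 = 2907
Full cycle length = 2907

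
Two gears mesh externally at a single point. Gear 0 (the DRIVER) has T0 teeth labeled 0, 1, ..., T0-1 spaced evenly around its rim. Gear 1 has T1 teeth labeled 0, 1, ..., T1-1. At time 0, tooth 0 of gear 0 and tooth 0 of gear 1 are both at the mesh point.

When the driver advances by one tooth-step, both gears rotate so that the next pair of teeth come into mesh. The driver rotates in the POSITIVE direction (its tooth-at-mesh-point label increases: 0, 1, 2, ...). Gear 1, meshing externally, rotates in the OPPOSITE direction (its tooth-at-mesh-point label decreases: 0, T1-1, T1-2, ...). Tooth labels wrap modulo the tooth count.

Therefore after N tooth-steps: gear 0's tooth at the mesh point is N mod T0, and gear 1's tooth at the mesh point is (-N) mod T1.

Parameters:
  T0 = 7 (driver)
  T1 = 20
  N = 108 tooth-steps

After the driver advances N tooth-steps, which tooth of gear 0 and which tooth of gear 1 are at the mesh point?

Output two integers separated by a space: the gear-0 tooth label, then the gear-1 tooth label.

Gear 0 (driver, T0=7): tooth at mesh = N mod T0
  108 = 15 * 7 + 3, so 108 mod 7 = 3
  gear 0 tooth = 3
Gear 1 (driven, T1=20): tooth at mesh = (-N) mod T1
  108 = 5 * 20 + 8, so 108 mod 20 = 8
  (-108) mod 20 = (-8) mod 20 = 20 - 8 = 12
Mesh after 108 steps: gear-0 tooth 3 meets gear-1 tooth 12

Answer: 3 12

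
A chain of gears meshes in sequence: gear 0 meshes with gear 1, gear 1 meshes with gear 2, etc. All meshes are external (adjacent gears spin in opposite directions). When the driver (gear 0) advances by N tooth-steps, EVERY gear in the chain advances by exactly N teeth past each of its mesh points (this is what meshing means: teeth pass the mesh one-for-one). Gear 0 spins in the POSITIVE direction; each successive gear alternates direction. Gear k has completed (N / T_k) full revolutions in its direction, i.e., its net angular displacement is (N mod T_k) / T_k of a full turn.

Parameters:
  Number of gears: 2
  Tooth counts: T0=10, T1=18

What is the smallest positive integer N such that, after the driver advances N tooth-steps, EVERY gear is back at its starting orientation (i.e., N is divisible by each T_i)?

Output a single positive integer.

Answer: 90

Derivation:
Gear k returns to start when N is a multiple of T_k.
All gears at start simultaneously when N is a common multiple of [10, 18]; the smallest such N is lcm(10, 18).
Start: lcm = T0 = 10
Fold in T1=18: gcd(10, 18) = 2; lcm(10, 18) = 10 * 18 / 2 = 180 / 2 = 90
Full cycle length = 90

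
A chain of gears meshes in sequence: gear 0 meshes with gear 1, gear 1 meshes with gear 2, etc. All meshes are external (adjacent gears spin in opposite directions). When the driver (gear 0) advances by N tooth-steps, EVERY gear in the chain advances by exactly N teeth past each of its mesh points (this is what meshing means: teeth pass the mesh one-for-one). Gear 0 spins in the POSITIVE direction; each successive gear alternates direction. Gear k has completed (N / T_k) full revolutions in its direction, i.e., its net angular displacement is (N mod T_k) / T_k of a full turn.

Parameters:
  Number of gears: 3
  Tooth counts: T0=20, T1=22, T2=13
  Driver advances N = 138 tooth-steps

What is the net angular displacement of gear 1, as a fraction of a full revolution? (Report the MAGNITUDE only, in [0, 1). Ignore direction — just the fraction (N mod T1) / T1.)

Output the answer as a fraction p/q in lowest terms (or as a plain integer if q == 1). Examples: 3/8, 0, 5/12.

Answer: 3/11

Derivation:
Chain of 3 gears, tooth counts: [20, 22, 13]
  gear 0: T0=20, direction=positive, advance = 138 mod 20 = 18 teeth = 18/20 turn
  gear 1: T1=22, direction=negative, advance = 138 mod 22 = 6 teeth = 6/22 turn
  gear 2: T2=13, direction=positive, advance = 138 mod 13 = 8 teeth = 8/13 turn
Gear 1: 138 mod 22 = 6
Fraction = 6 / 22 = 3/11 (gcd(6,22)=2) = 3/11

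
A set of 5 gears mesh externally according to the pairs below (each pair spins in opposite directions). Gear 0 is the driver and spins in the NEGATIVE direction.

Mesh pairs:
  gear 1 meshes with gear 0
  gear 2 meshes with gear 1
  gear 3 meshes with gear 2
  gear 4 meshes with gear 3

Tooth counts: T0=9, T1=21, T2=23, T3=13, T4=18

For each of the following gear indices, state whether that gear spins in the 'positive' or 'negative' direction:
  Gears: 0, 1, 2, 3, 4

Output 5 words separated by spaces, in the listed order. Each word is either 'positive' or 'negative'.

Answer: negative positive negative positive negative

Derivation:
Gear 0 (driver): negative (depth 0)
  gear 1: meshes with gear 0 -> depth 1 -> positive (opposite of gear 0)
  gear 2: meshes with gear 1 -> depth 2 -> negative (opposite of gear 1)
  gear 3: meshes with gear 2 -> depth 3 -> positive (opposite of gear 2)
  gear 4: meshes with gear 3 -> depth 4 -> negative (opposite of gear 3)
Queried indices 0, 1, 2, 3, 4 -> negative, positive, negative, positive, negative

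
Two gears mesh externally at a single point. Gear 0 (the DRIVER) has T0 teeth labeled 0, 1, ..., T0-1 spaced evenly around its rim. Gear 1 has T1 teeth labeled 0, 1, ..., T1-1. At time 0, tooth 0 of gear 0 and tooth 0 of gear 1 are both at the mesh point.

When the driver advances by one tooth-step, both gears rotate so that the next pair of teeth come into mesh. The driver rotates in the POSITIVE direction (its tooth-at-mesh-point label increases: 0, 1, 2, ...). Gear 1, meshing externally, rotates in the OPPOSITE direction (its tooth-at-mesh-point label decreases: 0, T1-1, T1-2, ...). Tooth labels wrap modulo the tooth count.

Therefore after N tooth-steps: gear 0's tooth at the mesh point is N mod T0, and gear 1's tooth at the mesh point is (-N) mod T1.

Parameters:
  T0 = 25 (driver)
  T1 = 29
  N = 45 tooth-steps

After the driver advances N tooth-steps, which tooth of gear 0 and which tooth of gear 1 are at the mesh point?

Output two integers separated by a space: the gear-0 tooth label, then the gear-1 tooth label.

Gear 0 (driver, T0=25): tooth at mesh = N mod T0
  45 = 1 * 25 + 20, so 45 mod 25 = 20
  gear 0 tooth = 20
Gear 1 (driven, T1=29): tooth at mesh = (-N) mod T1
  45 = 1 * 29 + 16, so 45 mod 29 = 16
  (-45) mod 29 = (-16) mod 29 = 29 - 16 = 13
Mesh after 45 steps: gear-0 tooth 20 meets gear-1 tooth 13

Answer: 20 13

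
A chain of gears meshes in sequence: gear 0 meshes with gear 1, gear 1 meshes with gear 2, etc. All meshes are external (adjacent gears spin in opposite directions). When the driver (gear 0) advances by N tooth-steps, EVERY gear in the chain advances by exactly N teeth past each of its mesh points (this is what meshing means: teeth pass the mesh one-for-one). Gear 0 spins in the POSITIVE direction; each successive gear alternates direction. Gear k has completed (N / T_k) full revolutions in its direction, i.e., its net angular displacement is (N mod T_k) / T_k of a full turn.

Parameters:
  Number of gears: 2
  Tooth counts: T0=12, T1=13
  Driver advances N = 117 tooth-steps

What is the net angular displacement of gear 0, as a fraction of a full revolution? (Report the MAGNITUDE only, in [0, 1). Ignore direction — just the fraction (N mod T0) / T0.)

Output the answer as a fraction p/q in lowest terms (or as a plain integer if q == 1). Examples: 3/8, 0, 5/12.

Chain of 2 gears, tooth counts: [12, 13]
  gear 0: T0=12, direction=positive, advance = 117 mod 12 = 9 teeth = 9/12 turn
  gear 1: T1=13, direction=negative, advance = 117 mod 13 = 0 teeth = 0/13 turn
Gear 0: 117 mod 12 = 9
Fraction = 9 / 12 = 3/4 (gcd(9,12)=3) = 3/4

Answer: 3/4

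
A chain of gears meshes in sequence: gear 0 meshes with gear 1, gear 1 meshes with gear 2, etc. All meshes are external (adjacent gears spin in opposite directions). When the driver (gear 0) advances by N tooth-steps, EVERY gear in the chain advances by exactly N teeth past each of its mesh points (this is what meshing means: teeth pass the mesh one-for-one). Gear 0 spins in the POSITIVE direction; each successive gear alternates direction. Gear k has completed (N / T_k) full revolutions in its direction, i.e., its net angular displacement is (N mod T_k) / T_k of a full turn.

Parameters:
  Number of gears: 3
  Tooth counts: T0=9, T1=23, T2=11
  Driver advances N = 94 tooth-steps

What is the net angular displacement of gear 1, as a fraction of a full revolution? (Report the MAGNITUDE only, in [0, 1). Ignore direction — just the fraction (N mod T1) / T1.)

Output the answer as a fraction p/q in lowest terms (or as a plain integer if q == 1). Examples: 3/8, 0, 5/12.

Chain of 3 gears, tooth counts: [9, 23, 11]
  gear 0: T0=9, direction=positive, advance = 94 mod 9 = 4 teeth = 4/9 turn
  gear 1: T1=23, direction=negative, advance = 94 mod 23 = 2 teeth = 2/23 turn
  gear 2: T2=11, direction=positive, advance = 94 mod 11 = 6 teeth = 6/11 turn
Gear 1: 94 mod 23 = 2
Fraction = 2 / 23 = 2/23 (gcd(2,23)=1) = 2/23

Answer: 2/23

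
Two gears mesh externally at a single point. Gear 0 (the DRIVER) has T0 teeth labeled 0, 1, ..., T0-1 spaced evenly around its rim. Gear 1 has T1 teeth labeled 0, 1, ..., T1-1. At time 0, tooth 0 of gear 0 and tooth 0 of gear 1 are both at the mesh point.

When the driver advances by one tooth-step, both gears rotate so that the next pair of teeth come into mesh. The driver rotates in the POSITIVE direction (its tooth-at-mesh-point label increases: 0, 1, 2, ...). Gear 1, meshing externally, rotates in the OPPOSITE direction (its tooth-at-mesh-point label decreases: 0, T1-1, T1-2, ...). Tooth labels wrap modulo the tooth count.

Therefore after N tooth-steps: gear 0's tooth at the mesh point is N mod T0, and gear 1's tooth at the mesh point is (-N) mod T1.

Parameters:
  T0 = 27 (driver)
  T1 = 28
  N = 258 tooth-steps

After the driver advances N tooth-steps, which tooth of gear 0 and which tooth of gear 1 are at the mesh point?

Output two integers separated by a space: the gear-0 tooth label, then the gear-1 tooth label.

Answer: 15 22

Derivation:
Gear 0 (driver, T0=27): tooth at mesh = N mod T0
  258 = 9 * 27 + 15, so 258 mod 27 = 15
  gear 0 tooth = 15
Gear 1 (driven, T1=28): tooth at mesh = (-N) mod T1
  258 = 9 * 28 + 6, so 258 mod 28 = 6
  (-258) mod 28 = (-6) mod 28 = 28 - 6 = 22
Mesh after 258 steps: gear-0 tooth 15 meets gear-1 tooth 22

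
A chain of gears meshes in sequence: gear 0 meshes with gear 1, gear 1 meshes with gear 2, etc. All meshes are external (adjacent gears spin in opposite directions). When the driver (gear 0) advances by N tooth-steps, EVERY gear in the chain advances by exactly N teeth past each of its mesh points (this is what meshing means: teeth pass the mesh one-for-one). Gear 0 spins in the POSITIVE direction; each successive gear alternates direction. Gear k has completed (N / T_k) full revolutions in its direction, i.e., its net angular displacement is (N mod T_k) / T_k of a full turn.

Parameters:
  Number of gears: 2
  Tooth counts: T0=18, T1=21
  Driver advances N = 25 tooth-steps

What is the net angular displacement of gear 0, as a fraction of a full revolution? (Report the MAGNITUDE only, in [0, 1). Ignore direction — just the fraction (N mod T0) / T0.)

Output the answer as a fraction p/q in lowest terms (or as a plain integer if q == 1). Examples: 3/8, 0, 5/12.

Answer: 7/18

Derivation:
Chain of 2 gears, tooth counts: [18, 21]
  gear 0: T0=18, direction=positive, advance = 25 mod 18 = 7 teeth = 7/18 turn
  gear 1: T1=21, direction=negative, advance = 25 mod 21 = 4 teeth = 4/21 turn
Gear 0: 25 mod 18 = 7
Fraction = 7 / 18 = 7/18 (gcd(7,18)=1) = 7/18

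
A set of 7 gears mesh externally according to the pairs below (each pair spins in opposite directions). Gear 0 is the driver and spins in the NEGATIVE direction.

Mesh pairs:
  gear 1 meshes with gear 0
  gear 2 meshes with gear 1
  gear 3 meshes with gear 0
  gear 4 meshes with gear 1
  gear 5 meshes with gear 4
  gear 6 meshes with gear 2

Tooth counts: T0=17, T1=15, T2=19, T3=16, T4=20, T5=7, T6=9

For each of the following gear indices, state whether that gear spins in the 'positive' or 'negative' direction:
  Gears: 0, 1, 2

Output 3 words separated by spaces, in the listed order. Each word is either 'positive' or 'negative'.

Gear 0 (driver): negative (depth 0)
  gear 1: meshes with gear 0 -> depth 1 -> positive (opposite of gear 0)
  gear 2: meshes with gear 1 -> depth 2 -> negative (opposite of gear 1)
  gear 3: meshes with gear 0 -> depth 1 -> positive (opposite of gear 0)
  gear 4: meshes with gear 1 -> depth 2 -> negative (opposite of gear 1)
  gear 5: meshes with gear 4 -> depth 3 -> positive (opposite of gear 4)
  gear 6: meshes with gear 2 -> depth 3 -> positive (opposite of gear 2)
Queried indices 0, 1, 2 -> negative, positive, negative

Answer: negative positive negative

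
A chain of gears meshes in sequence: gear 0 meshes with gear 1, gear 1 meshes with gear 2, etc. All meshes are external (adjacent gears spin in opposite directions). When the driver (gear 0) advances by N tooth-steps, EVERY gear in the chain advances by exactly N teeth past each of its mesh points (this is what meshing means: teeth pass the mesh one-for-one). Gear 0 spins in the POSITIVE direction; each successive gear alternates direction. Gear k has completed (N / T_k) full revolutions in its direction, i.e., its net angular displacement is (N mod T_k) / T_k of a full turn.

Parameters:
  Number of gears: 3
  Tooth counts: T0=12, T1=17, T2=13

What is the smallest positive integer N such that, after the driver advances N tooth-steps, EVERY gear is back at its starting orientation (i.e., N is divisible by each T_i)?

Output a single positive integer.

Gear k returns to start when N is a multiple of T_k.
All gears at start simultaneously when N is a common multiple of [12, 17, 13]; the smallest such N is lcm(12, 17, 13).
Start: lcm = T0 = 12
Fold in T1=17: gcd(12, 17) = 1; lcm(12, 17) = 12 * 17 / 1 = 204 / 1 = 204
Fold in T2=13: gcd(204, 13) = 1; lcm(204, 13) = 204 * 13 / 1 = 2652 / 1 = 2652
Full cycle length = 2652

Answer: 2652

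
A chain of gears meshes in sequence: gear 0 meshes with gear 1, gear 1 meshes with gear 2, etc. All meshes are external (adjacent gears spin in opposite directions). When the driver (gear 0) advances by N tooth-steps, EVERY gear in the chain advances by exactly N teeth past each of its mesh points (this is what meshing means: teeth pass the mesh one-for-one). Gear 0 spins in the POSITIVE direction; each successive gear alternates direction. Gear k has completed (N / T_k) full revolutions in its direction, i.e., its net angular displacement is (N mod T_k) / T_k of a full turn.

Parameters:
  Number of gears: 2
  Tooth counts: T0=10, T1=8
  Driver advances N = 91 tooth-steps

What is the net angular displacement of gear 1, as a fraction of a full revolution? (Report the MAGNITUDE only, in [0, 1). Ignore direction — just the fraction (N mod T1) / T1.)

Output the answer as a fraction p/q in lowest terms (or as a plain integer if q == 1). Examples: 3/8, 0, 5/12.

Answer: 3/8

Derivation:
Chain of 2 gears, tooth counts: [10, 8]
  gear 0: T0=10, direction=positive, advance = 91 mod 10 = 1 teeth = 1/10 turn
  gear 1: T1=8, direction=negative, advance = 91 mod 8 = 3 teeth = 3/8 turn
Gear 1: 91 mod 8 = 3
Fraction = 3 / 8 = 3/8 (gcd(3,8)=1) = 3/8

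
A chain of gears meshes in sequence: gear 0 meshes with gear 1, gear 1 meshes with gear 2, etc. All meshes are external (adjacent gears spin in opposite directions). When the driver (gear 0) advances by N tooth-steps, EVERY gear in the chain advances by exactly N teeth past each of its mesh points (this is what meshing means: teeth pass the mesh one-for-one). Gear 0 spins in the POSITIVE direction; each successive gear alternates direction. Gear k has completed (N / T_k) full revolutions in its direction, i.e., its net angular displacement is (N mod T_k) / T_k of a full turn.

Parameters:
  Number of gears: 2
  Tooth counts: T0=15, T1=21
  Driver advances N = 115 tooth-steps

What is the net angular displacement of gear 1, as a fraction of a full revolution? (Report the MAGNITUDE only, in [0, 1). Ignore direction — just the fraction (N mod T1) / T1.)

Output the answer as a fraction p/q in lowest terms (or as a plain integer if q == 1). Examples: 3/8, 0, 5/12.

Answer: 10/21

Derivation:
Chain of 2 gears, tooth counts: [15, 21]
  gear 0: T0=15, direction=positive, advance = 115 mod 15 = 10 teeth = 10/15 turn
  gear 1: T1=21, direction=negative, advance = 115 mod 21 = 10 teeth = 10/21 turn
Gear 1: 115 mod 21 = 10
Fraction = 10 / 21 = 10/21 (gcd(10,21)=1) = 10/21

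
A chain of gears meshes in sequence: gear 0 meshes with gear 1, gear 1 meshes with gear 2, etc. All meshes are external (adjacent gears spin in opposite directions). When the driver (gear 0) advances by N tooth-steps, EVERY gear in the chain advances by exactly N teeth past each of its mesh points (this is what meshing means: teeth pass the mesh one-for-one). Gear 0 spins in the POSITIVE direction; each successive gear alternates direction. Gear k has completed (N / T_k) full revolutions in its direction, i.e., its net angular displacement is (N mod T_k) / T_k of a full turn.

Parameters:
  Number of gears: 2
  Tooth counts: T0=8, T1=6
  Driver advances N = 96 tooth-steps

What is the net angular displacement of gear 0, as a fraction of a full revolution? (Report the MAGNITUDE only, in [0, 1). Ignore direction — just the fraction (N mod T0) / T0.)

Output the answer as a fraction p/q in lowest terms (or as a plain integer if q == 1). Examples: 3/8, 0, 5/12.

Chain of 2 gears, tooth counts: [8, 6]
  gear 0: T0=8, direction=positive, advance = 96 mod 8 = 0 teeth = 0/8 turn
  gear 1: T1=6, direction=negative, advance = 96 mod 6 = 0 teeth = 0/6 turn
Gear 0: 96 mod 8 = 0
Fraction = 0 / 8 = 0/1 (gcd(0,8)=8) = 0

Answer: 0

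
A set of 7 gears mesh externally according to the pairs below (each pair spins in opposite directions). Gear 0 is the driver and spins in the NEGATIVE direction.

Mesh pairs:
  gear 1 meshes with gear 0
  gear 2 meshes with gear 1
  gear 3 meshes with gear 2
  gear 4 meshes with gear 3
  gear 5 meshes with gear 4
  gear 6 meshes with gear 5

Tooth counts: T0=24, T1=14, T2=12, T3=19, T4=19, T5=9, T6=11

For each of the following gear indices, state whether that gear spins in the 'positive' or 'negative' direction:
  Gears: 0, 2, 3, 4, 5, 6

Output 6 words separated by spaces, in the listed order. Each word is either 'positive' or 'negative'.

Answer: negative negative positive negative positive negative

Derivation:
Gear 0 (driver): negative (depth 0)
  gear 1: meshes with gear 0 -> depth 1 -> positive (opposite of gear 0)
  gear 2: meshes with gear 1 -> depth 2 -> negative (opposite of gear 1)
  gear 3: meshes with gear 2 -> depth 3 -> positive (opposite of gear 2)
  gear 4: meshes with gear 3 -> depth 4 -> negative (opposite of gear 3)
  gear 5: meshes with gear 4 -> depth 5 -> positive (opposite of gear 4)
  gear 6: meshes with gear 5 -> depth 6 -> negative (opposite of gear 5)
Queried indices 0, 2, 3, 4, 5, 6 -> negative, negative, positive, negative, positive, negative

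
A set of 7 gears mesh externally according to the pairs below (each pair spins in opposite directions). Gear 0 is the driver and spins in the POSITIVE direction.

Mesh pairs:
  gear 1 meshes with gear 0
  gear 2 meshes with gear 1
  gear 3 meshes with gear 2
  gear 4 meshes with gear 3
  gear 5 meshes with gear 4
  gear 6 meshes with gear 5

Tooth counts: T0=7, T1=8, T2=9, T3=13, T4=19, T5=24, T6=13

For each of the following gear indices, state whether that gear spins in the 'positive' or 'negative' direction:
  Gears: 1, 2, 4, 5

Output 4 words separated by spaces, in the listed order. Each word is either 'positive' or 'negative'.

Gear 0 (driver): positive (depth 0)
  gear 1: meshes with gear 0 -> depth 1 -> negative (opposite of gear 0)
  gear 2: meshes with gear 1 -> depth 2 -> positive (opposite of gear 1)
  gear 3: meshes with gear 2 -> depth 3 -> negative (opposite of gear 2)
  gear 4: meshes with gear 3 -> depth 4 -> positive (opposite of gear 3)
  gear 5: meshes with gear 4 -> depth 5 -> negative (opposite of gear 4)
  gear 6: meshes with gear 5 -> depth 6 -> positive (opposite of gear 5)
Queried indices 1, 2, 4, 5 -> negative, positive, positive, negative

Answer: negative positive positive negative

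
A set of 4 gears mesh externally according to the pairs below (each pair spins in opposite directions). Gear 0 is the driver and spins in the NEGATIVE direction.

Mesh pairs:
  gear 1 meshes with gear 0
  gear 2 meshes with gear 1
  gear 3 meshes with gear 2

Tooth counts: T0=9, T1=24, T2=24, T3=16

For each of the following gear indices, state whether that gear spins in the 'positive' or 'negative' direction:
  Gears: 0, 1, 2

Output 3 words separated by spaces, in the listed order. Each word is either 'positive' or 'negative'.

Answer: negative positive negative

Derivation:
Gear 0 (driver): negative (depth 0)
  gear 1: meshes with gear 0 -> depth 1 -> positive (opposite of gear 0)
  gear 2: meshes with gear 1 -> depth 2 -> negative (opposite of gear 1)
  gear 3: meshes with gear 2 -> depth 3 -> positive (opposite of gear 2)
Queried indices 0, 1, 2 -> negative, positive, negative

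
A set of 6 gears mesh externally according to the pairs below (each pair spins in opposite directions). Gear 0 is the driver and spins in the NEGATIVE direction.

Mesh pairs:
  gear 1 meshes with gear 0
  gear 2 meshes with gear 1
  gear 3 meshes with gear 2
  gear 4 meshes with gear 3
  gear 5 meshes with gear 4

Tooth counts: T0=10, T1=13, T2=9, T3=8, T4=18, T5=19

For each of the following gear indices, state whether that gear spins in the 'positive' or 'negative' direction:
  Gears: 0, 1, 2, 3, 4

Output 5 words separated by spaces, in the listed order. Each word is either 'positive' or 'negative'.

Gear 0 (driver): negative (depth 0)
  gear 1: meshes with gear 0 -> depth 1 -> positive (opposite of gear 0)
  gear 2: meshes with gear 1 -> depth 2 -> negative (opposite of gear 1)
  gear 3: meshes with gear 2 -> depth 3 -> positive (opposite of gear 2)
  gear 4: meshes with gear 3 -> depth 4 -> negative (opposite of gear 3)
  gear 5: meshes with gear 4 -> depth 5 -> positive (opposite of gear 4)
Queried indices 0, 1, 2, 3, 4 -> negative, positive, negative, positive, negative

Answer: negative positive negative positive negative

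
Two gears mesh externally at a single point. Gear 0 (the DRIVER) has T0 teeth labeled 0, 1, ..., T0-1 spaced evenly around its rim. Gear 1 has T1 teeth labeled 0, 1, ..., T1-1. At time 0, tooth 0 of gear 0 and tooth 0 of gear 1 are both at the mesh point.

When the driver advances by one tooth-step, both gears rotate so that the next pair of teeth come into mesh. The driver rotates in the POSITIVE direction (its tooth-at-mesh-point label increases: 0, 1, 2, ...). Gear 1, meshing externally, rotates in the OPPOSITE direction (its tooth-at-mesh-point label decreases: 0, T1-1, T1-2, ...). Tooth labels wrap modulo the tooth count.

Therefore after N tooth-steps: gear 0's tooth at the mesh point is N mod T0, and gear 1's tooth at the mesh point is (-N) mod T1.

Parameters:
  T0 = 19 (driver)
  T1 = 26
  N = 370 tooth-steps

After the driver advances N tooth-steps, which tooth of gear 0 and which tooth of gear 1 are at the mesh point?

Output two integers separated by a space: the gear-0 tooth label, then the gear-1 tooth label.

Answer: 9 20

Derivation:
Gear 0 (driver, T0=19): tooth at mesh = N mod T0
  370 = 19 * 19 + 9, so 370 mod 19 = 9
  gear 0 tooth = 9
Gear 1 (driven, T1=26): tooth at mesh = (-N) mod T1
  370 = 14 * 26 + 6, so 370 mod 26 = 6
  (-370) mod 26 = (-6) mod 26 = 26 - 6 = 20
Mesh after 370 steps: gear-0 tooth 9 meets gear-1 tooth 20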